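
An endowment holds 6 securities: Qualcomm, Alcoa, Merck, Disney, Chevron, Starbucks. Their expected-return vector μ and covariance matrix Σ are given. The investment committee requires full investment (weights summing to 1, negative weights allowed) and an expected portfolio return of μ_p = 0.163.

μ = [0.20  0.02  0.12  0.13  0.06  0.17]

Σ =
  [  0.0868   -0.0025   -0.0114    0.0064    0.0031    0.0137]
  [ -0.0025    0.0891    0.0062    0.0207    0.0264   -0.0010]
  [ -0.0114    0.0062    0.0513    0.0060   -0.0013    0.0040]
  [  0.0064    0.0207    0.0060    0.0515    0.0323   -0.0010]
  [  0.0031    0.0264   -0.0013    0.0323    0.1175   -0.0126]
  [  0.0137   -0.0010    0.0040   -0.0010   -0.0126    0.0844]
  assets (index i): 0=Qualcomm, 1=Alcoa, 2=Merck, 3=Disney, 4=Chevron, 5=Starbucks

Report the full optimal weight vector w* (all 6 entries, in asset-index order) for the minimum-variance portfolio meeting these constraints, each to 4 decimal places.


0.2891  -0.0776  0.3101  0.2672  0.0102  0.2010

p=Σ⁻¹μ = [2.2185  -0.3965  2.5238  2.0316  0.1802  1.5808]
q=Σ⁻¹𝟙 = [11.7668  6.4196  19.5213  9.9667  5.3063  9.9995]
a=μᵀp=1.282269  b=𝟙ᵀp=8.138270  c=𝟙ᵀq=62.980188  D=ac−b²=14.526075
λ₁=(c·0.163−b)/D = (62.980188·0.163−8.138270)/14.526075 = 0.146461
λ₂=(a−b·0.163)/D = (1.282269−8.138270·0.163)/14.526075 = -0.003048
w* = 0.146461·p + -0.003048·q:
  w_0 = 0.146461·2.2185 + -0.003048·11.7668 = 0.2891  (Qualcomm)
  w_1 = 0.146461·-0.3965 + -0.003048·6.4196 = -0.0776  (Alcoa)
  w_2 = 0.146461·2.5238 + -0.003048·19.5213 = 0.3101  (Merck)
  w_3 = 0.146461·2.0316 + -0.003048·9.9667 = 0.2672  (Disney)
  w_4 = 0.146461·0.1802 + -0.003048·5.3063 = 0.0102  (Chevron)
  w_5 = 0.146461·1.5808 + -0.003048·9.9995 = 0.2010  (Starbucks)
Σw_i=1.0000  μᵀw=0.1630
σ²=wᵀΣw=λ₁·μ_p+λ₂ = 0.146461·0.163 + -0.003048 = 0.020826 ≈ 0.0208


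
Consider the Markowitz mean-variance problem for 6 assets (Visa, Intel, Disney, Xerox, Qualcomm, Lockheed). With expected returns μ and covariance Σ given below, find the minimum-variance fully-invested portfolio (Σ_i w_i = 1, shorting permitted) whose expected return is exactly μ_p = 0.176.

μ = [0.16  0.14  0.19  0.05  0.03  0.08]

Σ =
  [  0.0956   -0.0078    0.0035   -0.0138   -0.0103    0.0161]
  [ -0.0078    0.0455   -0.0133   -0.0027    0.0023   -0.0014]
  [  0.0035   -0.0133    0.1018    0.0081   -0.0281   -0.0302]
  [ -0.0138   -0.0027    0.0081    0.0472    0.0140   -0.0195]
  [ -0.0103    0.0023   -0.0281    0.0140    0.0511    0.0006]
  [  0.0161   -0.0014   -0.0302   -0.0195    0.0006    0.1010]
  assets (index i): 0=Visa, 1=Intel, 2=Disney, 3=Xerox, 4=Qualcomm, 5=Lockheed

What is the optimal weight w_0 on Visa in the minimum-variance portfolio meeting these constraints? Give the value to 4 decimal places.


g=Σ⁻¹μ = [2.0544  4.4560  3.4346  1.3948  2.2859  1.8091]
h=Σ⁻¹𝟙 = [15.2334  32.5642  25.5503  22.7645  28.7553  19.7882]
a=μᵀg=1.888164  b=𝟙ᵀg=15.434820  c=𝟙ᵀh=144.655775  D=ac−b²=34.900092
λ₁=(c·0.176−b)/D = (144.655775·0.176−15.434820)/34.900092 = 0.287237
λ₂=(a−b·0.176)/D = (1.888164−15.434820·0.176)/34.900092 = -0.023735
w* = 0.287237·g + -0.023735·h:
  w_0 = 0.287237·2.0544 + -0.023735·15.2334 = 0.2285  (Visa)
  w_1 = 0.287237·4.4560 + -0.023735·32.5642 = 0.5070  (Intel)
  w_2 = 0.287237·3.4346 + -0.023735·25.5503 = 0.3801  (Disney)
  w_3 = 0.287237·1.3948 + -0.023735·22.7645 = -0.1397  (Xerox)
  w_4 = 0.287237·2.2859 + -0.023735·28.7553 = -0.0259  (Qualcomm)
  w_5 = 0.287237·1.8091 + -0.023735·19.7882 = 0.0500  (Lockheed)
Σw_i=1.0000  μᵀw=0.1760
σ²=wᵀΣw=λ₁·μ_p+λ₂ = 0.287237·0.176 + -0.023735 = 0.026818 ≈ 0.0268

0.2285


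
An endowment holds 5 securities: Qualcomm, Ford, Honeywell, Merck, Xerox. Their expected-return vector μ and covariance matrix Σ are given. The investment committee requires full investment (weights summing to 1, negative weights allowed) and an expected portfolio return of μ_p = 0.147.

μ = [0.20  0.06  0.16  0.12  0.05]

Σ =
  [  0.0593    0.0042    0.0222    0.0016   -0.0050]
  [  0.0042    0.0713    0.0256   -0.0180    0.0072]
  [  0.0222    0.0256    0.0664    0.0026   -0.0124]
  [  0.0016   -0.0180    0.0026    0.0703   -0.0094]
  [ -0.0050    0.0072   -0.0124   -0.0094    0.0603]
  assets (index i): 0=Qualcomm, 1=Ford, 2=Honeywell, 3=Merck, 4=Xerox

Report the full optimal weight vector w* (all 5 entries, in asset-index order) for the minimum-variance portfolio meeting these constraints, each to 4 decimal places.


0.3944  0.0160  0.2025  0.2199  0.1671

u=Σ⁻¹μ = [2.8618  0.4530  1.5058  1.9189  1.6212]
v=Σ⁻¹𝟙 = [13.9918  12.9990  8.5235  19.7301  21.0202]
a=μᵀu=1.151794  b=𝟙ᵀu=8.360686  c=𝟙ᵀv=76.264634  D=ac−b²=17.940087
λ₁=(c·0.147−b)/D = (76.264634·0.147−8.360686)/17.940087 = 0.158874
λ₂=(a−b·0.147)/D = (1.151794−8.360686·0.147)/17.940087 = -0.004305
w* = 0.158874·u + -0.004305·v:
  w_0 = 0.158874·2.8618 + -0.004305·13.9918 = 0.3944  (Qualcomm)
  w_1 = 0.158874·0.4530 + -0.004305·12.9990 = 0.0160  (Ford)
  w_2 = 0.158874·1.5058 + -0.004305·8.5235 = 0.2025  (Honeywell)
  w_3 = 0.158874·1.9189 + -0.004305·19.7301 = 0.2199  (Merck)
  w_4 = 0.158874·1.6212 + -0.004305·21.0202 = 0.1671  (Xerox)
Σw_i=1.0000  μᵀw=0.1470
σ²=wᵀΣw=λ₁·μ_p+λ₂ = 0.158874·0.147 + -0.004305 = 0.019050 ≈ 0.0190


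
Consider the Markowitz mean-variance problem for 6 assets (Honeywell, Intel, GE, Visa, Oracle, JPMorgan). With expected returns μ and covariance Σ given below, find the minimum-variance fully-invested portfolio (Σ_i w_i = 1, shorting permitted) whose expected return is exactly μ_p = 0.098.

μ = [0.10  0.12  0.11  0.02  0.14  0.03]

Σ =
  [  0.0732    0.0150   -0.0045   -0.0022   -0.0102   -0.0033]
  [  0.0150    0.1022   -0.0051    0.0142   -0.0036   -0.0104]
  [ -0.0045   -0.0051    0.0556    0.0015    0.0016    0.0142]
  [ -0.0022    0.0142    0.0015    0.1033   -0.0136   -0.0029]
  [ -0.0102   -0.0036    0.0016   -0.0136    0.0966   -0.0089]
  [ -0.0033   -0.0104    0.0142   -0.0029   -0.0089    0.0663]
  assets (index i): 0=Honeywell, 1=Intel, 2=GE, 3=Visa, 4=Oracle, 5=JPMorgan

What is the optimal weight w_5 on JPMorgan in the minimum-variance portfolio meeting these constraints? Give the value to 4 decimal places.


p=Σ⁻¹μ = [1.5293  1.1237  2.0172  0.2815  1.7062  0.5142]
q=Σ⁻¹𝟙 = [15.9674  8.8814  15.1294  11.0458  15.1986  16.5539]
a=μᵀp=0.769592  b=𝟙ᵀp=7.172080  c=𝟙ᵀq=82.776447  D=ac−b²=12.265355
λ₁=(c·0.098−b)/D = (82.776447·0.098−7.172080)/12.265355 = 0.076640
λ₂=(a−b·0.098)/D = (0.769592−7.172080·0.098)/12.265355 = 0.005440
w* = 0.076640·p + 0.005440·q:
  w_0 = 0.076640·1.5293 + 0.005440·15.9674 = 0.2041  (Honeywell)
  w_1 = 0.076640·1.1237 + 0.005440·8.8814 = 0.1344  (Intel)
  w_2 = 0.076640·2.0172 + 0.005440·15.1294 = 0.2369  (GE)
  w_3 = 0.076640·0.2815 + 0.005440·11.0458 = 0.0817  (Visa)
  w_4 = 0.076640·1.7062 + 0.005440·15.1986 = 0.2134  (Oracle)
  w_5 = 0.076640·0.5142 + 0.005440·16.5539 = 0.1295  (JPMorgan)
Σw_i=1.0000  μᵀw=0.0980
σ²=wᵀΣw=λ₁·μ_p+λ₂ = 0.076640·0.098 + 0.005440 = 0.012951 ≈ 0.0130

0.1295


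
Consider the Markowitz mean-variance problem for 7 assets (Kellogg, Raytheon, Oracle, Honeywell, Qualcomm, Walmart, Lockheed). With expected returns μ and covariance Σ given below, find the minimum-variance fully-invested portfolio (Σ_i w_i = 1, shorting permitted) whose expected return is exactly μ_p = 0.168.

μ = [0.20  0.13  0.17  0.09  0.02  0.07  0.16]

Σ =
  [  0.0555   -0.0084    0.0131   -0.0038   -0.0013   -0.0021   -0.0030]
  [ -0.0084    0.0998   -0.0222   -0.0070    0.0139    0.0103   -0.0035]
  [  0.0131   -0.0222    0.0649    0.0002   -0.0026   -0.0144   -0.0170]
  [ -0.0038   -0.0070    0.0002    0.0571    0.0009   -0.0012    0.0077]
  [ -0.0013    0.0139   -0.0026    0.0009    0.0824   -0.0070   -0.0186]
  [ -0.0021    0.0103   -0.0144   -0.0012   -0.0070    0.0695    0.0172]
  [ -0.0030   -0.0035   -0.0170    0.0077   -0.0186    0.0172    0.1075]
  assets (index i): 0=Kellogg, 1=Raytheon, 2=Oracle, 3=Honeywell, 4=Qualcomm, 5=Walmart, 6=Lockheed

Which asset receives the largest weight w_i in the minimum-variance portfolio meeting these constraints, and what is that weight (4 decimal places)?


Kellogg (0.3111)

p=Σ⁻¹μ = [3.4196  2.3887  3.5264  1.8277  0.5296  1.0751  2.0079]
q=Σ⁻¹𝟙 = [17.4384  14.9607  24.5175  18.8195  14.7237  16.4373  12.7228]
a=μᵀp=2.165546  b=𝟙ᵀp=14.775042  c=𝟙ᵀq=119.619944  D=ac−b²=40.740568
λ₁=(c·0.168−b)/D = (119.619944·0.168−14.775042)/40.740568 = 0.130610
λ₂=(a−b·0.168)/D = (2.165546−14.775042·0.168)/40.740568 = -0.007773
w* = 0.130610·p + -0.007773·q:
  w_0 = 0.130610·3.4196 + -0.007773·17.4384 = 0.3111  (Kellogg)
  w_1 = 0.130610·2.3887 + -0.007773·14.9607 = 0.1957  (Raytheon)
  w_2 = 0.130610·3.5264 + -0.007773·24.5175 = 0.2700  (Oracle)
  w_3 = 0.130610·1.8277 + -0.007773·18.8195 = 0.0924  (Honeywell)
  w_4 = 0.130610·0.5296 + -0.007773·14.7237 = -0.0453  (Qualcomm)
  w_5 = 0.130610·1.0751 + -0.007773·16.4373 = 0.0127  (Walmart)
  w_6 = 0.130610·2.0079 + -0.007773·12.7228 = 0.1634  (Lockheed)
Σw_i=1.0000  μᵀw=0.1680
σ²=wᵀΣw=λ₁·μ_p+λ₂ = 0.130610·0.168 + -0.007773 = 0.014170 ≈ 0.0142


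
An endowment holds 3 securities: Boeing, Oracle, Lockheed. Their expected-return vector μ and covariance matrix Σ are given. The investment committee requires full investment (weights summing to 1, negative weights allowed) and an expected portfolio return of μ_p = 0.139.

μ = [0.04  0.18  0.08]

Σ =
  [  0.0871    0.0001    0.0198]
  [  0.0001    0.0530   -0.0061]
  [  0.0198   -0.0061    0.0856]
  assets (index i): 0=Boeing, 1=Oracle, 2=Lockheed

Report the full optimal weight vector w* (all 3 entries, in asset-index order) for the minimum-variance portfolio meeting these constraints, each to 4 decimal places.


g=Σ⁻¹μ = [0.1959  3.5271  1.1406]
h=Σ⁻¹𝟙 = [8.9468  20.1225  11.0467]
a=μᵀg=0.733970  b=𝟙ᵀg=4.863653  c=𝟙ᵀh=40.115959  D=ac−b²=5.788778
λ₁=(c·0.139−b)/D = (40.115959·0.139−4.863653)/5.788778 = 0.123077
λ₂=(a−b·0.139)/D = (0.733970−4.863653·0.139)/5.788778 = 0.010006
w* = 0.123077·g + 0.010006·h:
  w_0 = 0.123077·0.1959 + 0.010006·8.9468 = 0.1136  (Boeing)
  w_1 = 0.123077·3.5271 + 0.010006·20.1225 = 0.6355  (Oracle)
  w_2 = 0.123077·1.1406 + 0.010006·11.0467 = 0.2509  (Lockheed)
Σw_i=1.0000  μᵀw=0.1390
σ²=wᵀΣw=λ₁·μ_p+λ₂ = 0.123077·0.139 + 0.010006 = 0.027114 ≈ 0.0271

0.1136  0.6355  0.2509


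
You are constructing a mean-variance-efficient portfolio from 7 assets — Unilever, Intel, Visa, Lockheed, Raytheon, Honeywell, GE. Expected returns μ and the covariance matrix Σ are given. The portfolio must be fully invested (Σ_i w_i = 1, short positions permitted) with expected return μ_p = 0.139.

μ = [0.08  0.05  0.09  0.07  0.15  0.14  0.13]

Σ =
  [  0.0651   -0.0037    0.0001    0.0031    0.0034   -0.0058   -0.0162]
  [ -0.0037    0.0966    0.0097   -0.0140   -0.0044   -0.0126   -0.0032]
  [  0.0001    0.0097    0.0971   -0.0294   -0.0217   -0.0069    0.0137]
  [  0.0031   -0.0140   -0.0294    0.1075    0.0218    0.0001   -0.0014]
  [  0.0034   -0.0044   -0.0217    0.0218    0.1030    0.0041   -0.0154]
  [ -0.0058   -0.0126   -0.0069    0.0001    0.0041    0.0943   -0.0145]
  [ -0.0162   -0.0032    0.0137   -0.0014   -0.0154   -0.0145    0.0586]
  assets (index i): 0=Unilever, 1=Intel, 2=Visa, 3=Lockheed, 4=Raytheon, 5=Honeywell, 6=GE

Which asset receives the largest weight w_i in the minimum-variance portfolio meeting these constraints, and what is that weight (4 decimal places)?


GE (0.4257)

u=Σ⁻¹μ = [2.3048  1.1158  1.0947  0.6734  1.9877  2.3497  3.7805]
v=Σ⁻¹𝟙 = [24.2357  15.8556  12.3249  11.6825  13.4793  19.1786  30.3163]
a=μᵀu=1.504422  b=𝟙ᵀu=13.306672  c=𝟙ᵀv=127.072925  D=ac−b²=14.103782
λ₁=(c·0.139−b)/D = (127.072925·0.139−13.306672)/14.103782 = 0.308886
λ₂=(a−b·0.139)/D = (1.504422−13.306672·0.139)/14.103782 = -0.024476
w* = 0.308886·u + -0.024476·v:
  w_0 = 0.308886·2.3048 + -0.024476·24.2357 = 0.1187  (Unilever)
  w_1 = 0.308886·1.1158 + -0.024476·15.8556 = -0.0434  (Intel)
  w_2 = 0.308886·1.0947 + -0.024476·12.3249 = 0.0365  (Visa)
  w_3 = 0.308886·0.6734 + -0.024476·11.6825 = -0.0780  (Lockheed)
  w_4 = 0.308886·1.9877 + -0.024476·13.4793 = 0.2841  (Raytheon)
  w_5 = 0.308886·2.3497 + -0.024476·19.1786 = 0.2564  (Honeywell)
  w_6 = 0.308886·3.7805 + -0.024476·30.3163 = 0.4257  (GE)
Σw_i=1.0000  μᵀw=0.1390
σ²=wᵀΣw=λ₁·μ_p+λ₂ = 0.308886·0.139 + -0.024476 = 0.018459 ≈ 0.0185


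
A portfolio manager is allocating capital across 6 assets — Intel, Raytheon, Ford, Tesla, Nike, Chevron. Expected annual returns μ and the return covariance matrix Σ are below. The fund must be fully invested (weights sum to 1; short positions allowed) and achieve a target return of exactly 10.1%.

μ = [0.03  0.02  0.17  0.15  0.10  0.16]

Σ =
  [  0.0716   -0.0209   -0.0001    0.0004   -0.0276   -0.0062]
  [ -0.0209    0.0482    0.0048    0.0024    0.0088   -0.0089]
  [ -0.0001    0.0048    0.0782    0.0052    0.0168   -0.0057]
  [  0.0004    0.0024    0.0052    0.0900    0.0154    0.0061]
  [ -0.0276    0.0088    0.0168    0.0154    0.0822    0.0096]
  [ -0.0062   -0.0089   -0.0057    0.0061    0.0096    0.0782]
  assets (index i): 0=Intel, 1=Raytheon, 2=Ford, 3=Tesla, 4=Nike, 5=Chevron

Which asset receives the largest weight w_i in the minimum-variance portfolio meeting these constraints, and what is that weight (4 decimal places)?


Chevron (0.2208)

p=Σ⁻¹μ = [1.0950  0.9272  2.0748  1.2702  0.5635  2.2213]
q=Σ⁻¹𝟙 = [30.6167  33.5496  8.6525  6.0140  13.9165  17.4866]
a=μᵀp=1.006406  b=𝟙ᵀp=8.152024  c=𝟙ᵀq=110.235897  D=ac−b²=44.486622
λ₁=(c·0.101−b)/D = (110.235897·0.101−8.152024)/44.486622 = 0.067027
λ₂=(a−b·0.101)/D = (1.006406−8.152024·0.101)/44.486622 = 0.004115
w* = 0.067027·p + 0.004115·q:
  w_0 = 0.067027·1.0950 + 0.004115·30.6167 = 0.1994  (Intel)
  w_1 = 0.067027·0.9272 + 0.004115·33.5496 = 0.2002  (Raytheon)
  w_2 = 0.067027·2.0748 + 0.004115·8.6525 = 0.1747  (Ford)
  w_3 = 0.067027·1.2702 + 0.004115·6.0140 = 0.1099  (Tesla)
  w_4 = 0.067027·0.5635 + 0.004115·13.9165 = 0.0950  (Nike)
  w_5 = 0.067027·2.2213 + 0.004115·17.4866 = 0.2208  (Chevron)
Σw_i=1.0000  μᵀw=0.1010
σ²=wᵀΣw=λ₁·μ_p+λ₂ = 0.067027·0.101 + 0.004115 = 0.010884 ≈ 0.0109


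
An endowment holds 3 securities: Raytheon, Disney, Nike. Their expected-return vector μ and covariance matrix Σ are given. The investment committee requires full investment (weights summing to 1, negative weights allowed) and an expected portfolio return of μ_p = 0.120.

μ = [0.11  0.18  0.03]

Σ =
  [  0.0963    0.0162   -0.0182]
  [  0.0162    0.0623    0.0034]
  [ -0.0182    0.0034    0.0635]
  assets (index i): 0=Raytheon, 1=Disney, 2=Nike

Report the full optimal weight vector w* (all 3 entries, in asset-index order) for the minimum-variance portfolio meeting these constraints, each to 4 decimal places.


g=Σ⁻¹μ = [0.8024  2.6500  0.5605]
h=Σ⁻¹𝟙 = [11.8716  11.9542  18.5105]
a=μᵀg=0.582081  b=𝟙ᵀg=4.012941  c=𝟙ᵀh=42.336287  D=ac−b²=8.539465
λ₁=(c·0.120−b)/D = (42.336287·0.120−4.012941)/8.539465 = 0.124998
λ₂=(a−b·0.120)/D = (0.582081−4.012941·0.120)/8.539465 = 0.011772
w* = 0.124998·g + 0.011772·h:
  w_0 = 0.124998·0.8024 + 0.011772·11.8716 = 0.2401  (Raytheon)
  w_1 = 0.124998·2.6500 + 0.011772·11.9542 = 0.4720  (Disney)
  w_2 = 0.124998·0.5605 + 0.011772·18.5105 = 0.2880  (Nike)
Σw_i=1.0000  μᵀw=0.1200
σ²=wᵀΣw=λ₁·μ_p+λ₂ = 0.124998·0.120 + 0.011772 = 0.026772 ≈ 0.0268

0.2401  0.4720  0.2880


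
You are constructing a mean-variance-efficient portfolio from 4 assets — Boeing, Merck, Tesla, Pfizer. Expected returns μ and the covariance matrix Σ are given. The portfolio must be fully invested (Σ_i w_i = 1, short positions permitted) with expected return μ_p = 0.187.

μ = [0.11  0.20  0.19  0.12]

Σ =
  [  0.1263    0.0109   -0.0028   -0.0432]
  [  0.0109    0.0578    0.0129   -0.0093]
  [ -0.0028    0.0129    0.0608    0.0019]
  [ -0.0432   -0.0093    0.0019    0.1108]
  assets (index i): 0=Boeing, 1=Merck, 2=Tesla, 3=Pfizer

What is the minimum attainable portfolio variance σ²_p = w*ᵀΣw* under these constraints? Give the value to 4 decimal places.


0.0289

u=Σ⁻¹μ = [1.2836  2.9472  2.5029  1.7880]
v=Σ⁻¹𝟙 = [11.9955  14.3905  13.4878  14.6788]
a=μᵀu=1.420755  b=𝟙ᵀu=8.521745  c=𝟙ᵀv=54.552617  D=ac−b²=4.885752
λ₁=(c·0.187−b)/D = (54.552617·0.187−8.521745)/4.885752 = 0.343774
λ₂=(a−b·0.187)/D = (1.420755−8.521745·0.187)/4.885752 = -0.035371
w* = 0.343774·u + -0.035371·v:
  w_0 = 0.343774·1.2836 + -0.035371·11.9955 = 0.0170  (Boeing)
  w_1 = 0.343774·2.9472 + -0.035371·14.3905 = 0.5042  (Merck)
  w_2 = 0.343774·2.5029 + -0.035371·13.4878 = 0.3834  (Tesla)
  w_3 = 0.343774·1.7880 + -0.035371·14.6788 = 0.0955  (Pfizer)
Σw_i=1.0000  μᵀw=0.1870
σ²=wᵀΣw=λ₁·μ_p+λ₂ = 0.343774·0.187 + -0.035371 = 0.028915 ≈ 0.0289


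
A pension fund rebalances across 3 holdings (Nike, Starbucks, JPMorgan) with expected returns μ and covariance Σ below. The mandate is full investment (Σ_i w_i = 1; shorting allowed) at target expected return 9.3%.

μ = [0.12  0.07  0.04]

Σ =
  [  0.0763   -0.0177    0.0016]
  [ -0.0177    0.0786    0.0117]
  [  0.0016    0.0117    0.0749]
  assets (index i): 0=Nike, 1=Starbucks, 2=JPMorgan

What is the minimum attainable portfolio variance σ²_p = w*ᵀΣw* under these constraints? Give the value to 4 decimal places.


u=Σ⁻¹μ = [1.8600  1.2653  0.2967]
v=Σ⁻¹𝟙 = [16.3166  14.8058  10.6898]
a=μᵀu=0.323641  b=𝟙ᵀu=3.421991  c=𝟙ᵀv=41.812194  D=ac−b²=1.822136
λ₁=(c·0.093−b)/D = (41.812194·0.093−3.421991)/1.822136 = 0.256042
λ₂=(a−b·0.093)/D = (0.323641−3.421991·0.093)/1.822136 = 0.002962
w* = 0.256042·u + 0.002962·v:
  w_0 = 0.256042·1.8600 + 0.002962·16.3166 = 0.5246  (Nike)
  w_1 = 0.256042·1.2653 + 0.002962·14.8058 = 0.3678  (Starbucks)
  w_2 = 0.256042·0.2967 + 0.002962·10.6898 = 0.1076  (JPMorgan)
Σw_i=1.0000  μᵀw=0.0930
σ²=wᵀΣw=λ₁·μ_p+λ₂ = 0.256042·0.093 + 0.002962 = 0.026773 ≈ 0.0268

0.0268


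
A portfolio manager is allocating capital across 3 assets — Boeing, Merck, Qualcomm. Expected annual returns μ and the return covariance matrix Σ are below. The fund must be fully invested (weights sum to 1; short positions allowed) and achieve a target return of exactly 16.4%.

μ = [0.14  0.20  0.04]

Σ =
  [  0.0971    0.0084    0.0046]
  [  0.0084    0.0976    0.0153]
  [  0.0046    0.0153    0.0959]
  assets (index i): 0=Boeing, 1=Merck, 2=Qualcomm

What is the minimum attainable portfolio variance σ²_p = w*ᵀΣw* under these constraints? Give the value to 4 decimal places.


0.0479

x=Σ⁻¹μ = [1.2724  1.9322  0.0478]
y=Σ⁻¹𝟙 = [9.1867  8.0921  8.6959]
a=μᵀx=0.566483  b=𝟙ᵀx=3.252381  c=𝟙ᵀy=25.974591  D=ac−b²=4.136189
λ₁=(c·0.164−b)/D = (25.974591·0.164−3.252381)/4.136189 = 0.243570
λ₂=(a−b·0.164)/D = (0.566483−3.252381·0.164)/4.136189 = 0.008001
w* = 0.243570·x + 0.008001·y:
  w_0 = 0.243570·1.2724 + 0.008001·9.1867 = 0.3834  (Boeing)
  w_1 = 0.243570·1.9322 + 0.008001·8.0921 = 0.5354  (Merck)
  w_2 = 0.243570·0.0478 + 0.008001·8.6959 = 0.0812  (Qualcomm)
Σw_i=1.0000  μᵀw=0.1640
σ²=wᵀΣw=λ₁·μ_p+λ₂ = 0.243570·0.164 + 0.008001 = 0.047946 ≈ 0.0479


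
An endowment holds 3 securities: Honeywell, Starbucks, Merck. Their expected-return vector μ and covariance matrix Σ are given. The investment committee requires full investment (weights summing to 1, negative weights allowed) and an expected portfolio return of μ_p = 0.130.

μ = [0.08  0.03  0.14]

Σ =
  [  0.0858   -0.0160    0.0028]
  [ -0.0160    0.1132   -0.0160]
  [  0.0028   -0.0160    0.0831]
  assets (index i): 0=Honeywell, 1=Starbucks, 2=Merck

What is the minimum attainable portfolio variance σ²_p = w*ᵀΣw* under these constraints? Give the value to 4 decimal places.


0.0606

p=Σ⁻¹μ = [0.9969  0.6572  1.7777]
q=Σ⁻¹𝟙 = [13.5720  12.7350  14.0284]
a=μᵀp=0.348343  b=𝟙ᵀp=3.431789  c=𝟙ᵀq=40.335472  D=ac−b²=2.273419
λ₁=(c·0.130−b)/D = (40.335472·0.130−3.431789)/2.273419 = 0.796959
λ₂=(a−b·0.130)/D = (0.348343−3.431789·0.130)/2.273419 = -0.043014
w* = 0.796959·p + -0.043014·q:
  w_0 = 0.796959·0.9969 + -0.043014·13.5720 = 0.2107  (Honeywell)
  w_1 = 0.796959·0.6572 + -0.043014·12.7350 = -0.0240  (Starbucks)
  w_2 = 0.796959·1.7777 + -0.043014·14.0284 = 0.8133  (Merck)
Σw_i=1.0000  μᵀw=0.1300
σ²=wᵀΣw=λ₁·μ_p+λ₂ = 0.796959·0.130 + -0.043014 = 0.060591 ≈ 0.0606


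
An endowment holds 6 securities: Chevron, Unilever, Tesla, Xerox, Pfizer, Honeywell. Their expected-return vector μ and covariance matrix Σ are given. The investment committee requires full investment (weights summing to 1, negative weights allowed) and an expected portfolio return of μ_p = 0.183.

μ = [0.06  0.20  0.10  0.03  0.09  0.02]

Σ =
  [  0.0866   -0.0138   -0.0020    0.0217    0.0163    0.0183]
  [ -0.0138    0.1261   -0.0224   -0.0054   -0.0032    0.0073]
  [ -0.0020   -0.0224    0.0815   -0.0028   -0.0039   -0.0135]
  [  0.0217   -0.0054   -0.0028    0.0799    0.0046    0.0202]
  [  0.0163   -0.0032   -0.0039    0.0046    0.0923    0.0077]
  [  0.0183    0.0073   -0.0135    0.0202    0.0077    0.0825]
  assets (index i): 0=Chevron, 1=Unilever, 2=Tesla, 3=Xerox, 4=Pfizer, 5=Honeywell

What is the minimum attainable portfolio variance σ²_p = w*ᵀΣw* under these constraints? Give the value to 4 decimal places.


u=Σ⁻¹μ = [0.7986  2.0412  1.8686  0.2996  0.9666  0.0269]
v=Σ⁻¹𝟙 = [7.9413  12.0993  18.0678  8.9483  9.4032  9.1770]
a=μᵀu=0.739528  b=𝟙ᵀu=6.001403  c=𝟙ᵀv=65.636951  D=ac−b²=12.523519
λ₁=(c·0.183−b)/D = (65.636951·0.183−6.001403)/12.523519 = 0.479910
λ₂=(a−b·0.183)/D = (0.739528−6.001403·0.183)/12.523519 = -0.028644
w* = 0.479910·u + -0.028644·v:
  w_0 = 0.479910·0.7986 + -0.028644·7.9413 = 0.1558  (Chevron)
  w_1 = 0.479910·2.0412 + -0.028644·12.0993 = 0.6330  (Unilever)
  w_2 = 0.479910·1.8686 + -0.028644·18.0678 = 0.3792  (Tesla)
  w_3 = 0.479910·0.2996 + -0.028644·8.9483 = -0.1126  (Xerox)
  w_4 = 0.479910·0.9666 + -0.028644·9.4032 = 0.1945  (Pfizer)
  w_5 = 0.479910·0.0269 + -0.028644·9.1770 = -0.2500  (Honeywell)
Σw_i=1.0000  μᵀw=0.1830
σ²=wᵀΣw=λ₁·μ_p+λ₂ = 0.479910·0.183 + -0.028644 = 0.059179 ≈ 0.0592

0.0592


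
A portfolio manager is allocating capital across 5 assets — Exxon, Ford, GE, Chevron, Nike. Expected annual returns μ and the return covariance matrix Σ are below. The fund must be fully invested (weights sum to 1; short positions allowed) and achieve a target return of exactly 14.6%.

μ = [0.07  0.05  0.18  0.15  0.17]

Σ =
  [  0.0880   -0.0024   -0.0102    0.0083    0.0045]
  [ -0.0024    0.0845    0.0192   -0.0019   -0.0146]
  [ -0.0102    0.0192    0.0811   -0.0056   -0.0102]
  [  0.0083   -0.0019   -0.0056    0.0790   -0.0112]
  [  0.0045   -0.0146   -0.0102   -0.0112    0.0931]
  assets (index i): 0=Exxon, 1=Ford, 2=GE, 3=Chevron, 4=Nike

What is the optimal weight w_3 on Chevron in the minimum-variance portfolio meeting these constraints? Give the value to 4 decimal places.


x=Σ⁻¹μ = [0.7705  0.4813  2.6728  2.3650  2.4416]
y=Σ⁻¹𝟙 = [11.0995  11.9987  13.8550  14.9464  15.4023]
a=μᵀx=1.328920  b=𝟙ᵀx=8.731157  c=𝟙ᵀy=67.301945  D=ac−b²=13.205789
λ₁=(c·0.146−b)/D = (67.301945·0.146−8.731157)/13.205789 = 0.082913
λ₂=(a−b·0.146)/D = (1.328920−8.731157·0.146)/13.205789 = 0.004102
w* = 0.082913·x + 0.004102·y:
  w_0 = 0.082913·0.7705 + 0.004102·11.0995 = 0.1094  (Exxon)
  w_1 = 0.082913·0.4813 + 0.004102·11.9987 = 0.0891  (Ford)
  w_2 = 0.082913·2.6728 + 0.004102·13.8550 = 0.2784  (GE)
  w_3 = 0.082913·2.3650 + 0.004102·14.9464 = 0.2574  (Chevron)
  w_4 = 0.082913·2.4416 + 0.004102·15.4023 = 0.2656  (Nike)
Σw_i=1.0000  μᵀw=0.1460
σ²=wᵀΣw=λ₁·μ_p+λ₂ = 0.082913·0.146 + 0.004102 = 0.016207 ≈ 0.0162

0.2574


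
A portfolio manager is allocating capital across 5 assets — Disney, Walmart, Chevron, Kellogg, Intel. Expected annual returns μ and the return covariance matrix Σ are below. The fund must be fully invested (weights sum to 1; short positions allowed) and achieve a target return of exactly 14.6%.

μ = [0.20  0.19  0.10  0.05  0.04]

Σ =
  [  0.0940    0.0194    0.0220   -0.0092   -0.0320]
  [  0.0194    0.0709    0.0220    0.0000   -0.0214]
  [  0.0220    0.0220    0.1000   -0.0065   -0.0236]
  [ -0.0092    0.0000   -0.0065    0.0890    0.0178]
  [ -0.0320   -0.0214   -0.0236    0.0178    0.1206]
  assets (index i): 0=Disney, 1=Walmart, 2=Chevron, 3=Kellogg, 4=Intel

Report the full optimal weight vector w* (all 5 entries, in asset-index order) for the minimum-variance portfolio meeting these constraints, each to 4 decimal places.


0.3025  0.3544  0.0596  0.0866  0.1969

g=Σ⁻¹μ = [2.0397  2.3983  0.3632  0.5412  1.2896]
h=Σ⁻¹𝟙 = [11.7688  12.3685  8.6108  10.3274  13.7701]
a=μᵀg=0.978578  b=𝟙ᵀg=6.632035  c=𝟙ᵀh=56.845624  D=ac−b²=11.643991
λ₁=(c·0.146−b)/D = (56.845624·0.146−6.632035)/11.643991 = 0.143201
λ₂=(a−b·0.146)/D = (0.978578−6.632035·0.146)/11.643991 = 0.000885
w* = 0.143201·g + 0.000885·h:
  w_0 = 0.143201·2.0397 + 0.000885·11.7688 = 0.3025  (Disney)
  w_1 = 0.143201·2.3983 + 0.000885·12.3685 = 0.3544  (Walmart)
  w_2 = 0.143201·0.3632 + 0.000885·8.6108 = 0.0596  (Chevron)
  w_3 = 0.143201·0.5412 + 0.000885·10.3274 = 0.0866  (Kellogg)
  w_4 = 0.143201·1.2896 + 0.000885·13.7701 = 0.1969  (Intel)
Σw_i=1.0000  μᵀw=0.1460
σ²=wᵀΣw=λ₁·μ_p+λ₂ = 0.143201·0.146 + 0.000885 = 0.021792 ≈ 0.0218


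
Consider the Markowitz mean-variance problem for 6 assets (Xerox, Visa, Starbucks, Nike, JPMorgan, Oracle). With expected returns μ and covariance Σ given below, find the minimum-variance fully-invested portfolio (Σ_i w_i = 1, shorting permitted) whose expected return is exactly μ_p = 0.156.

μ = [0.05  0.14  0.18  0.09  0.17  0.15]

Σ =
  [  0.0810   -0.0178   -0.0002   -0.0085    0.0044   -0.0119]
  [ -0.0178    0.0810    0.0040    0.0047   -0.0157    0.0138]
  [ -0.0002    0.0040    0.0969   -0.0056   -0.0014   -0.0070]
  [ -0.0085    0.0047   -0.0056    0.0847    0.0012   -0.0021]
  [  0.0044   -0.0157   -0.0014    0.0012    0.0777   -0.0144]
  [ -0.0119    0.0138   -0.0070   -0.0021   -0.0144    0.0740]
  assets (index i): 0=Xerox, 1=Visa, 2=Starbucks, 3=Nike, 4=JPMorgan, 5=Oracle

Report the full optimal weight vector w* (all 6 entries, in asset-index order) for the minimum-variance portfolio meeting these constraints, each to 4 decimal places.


0.0193  0.1603  0.2177  0.0519  0.3058  0.2450

g=Σ⁻¹μ = [1.4252  1.9913  2.0904  1.2575  3.0296  2.7079]
h=Σ⁻¹𝟙 = [18.9950  15.4805  12.1458  13.8620  18.4125  18.8065]
a=μᵀg=1.760706  b=𝟙ᵀg=12.501938  c=𝟙ᵀh=97.702250  D=ac−b²=15.726459
λ₁=(c·0.156−b)/D = (97.702250·0.156−12.501938)/15.726459 = 0.174204
λ₂=(a−b·0.156)/D = (1.760706−12.501938·0.156)/15.726459 = -0.012056
w* = 0.174204·g + -0.012056·h:
  w_0 = 0.174204·1.4252 + -0.012056·18.9950 = 0.0193  (Xerox)
  w_1 = 0.174204·1.9913 + -0.012056·15.4805 = 0.1603  (Visa)
  w_2 = 0.174204·2.0904 + -0.012056·12.1458 = 0.2177  (Starbucks)
  w_3 = 0.174204·1.2575 + -0.012056·13.8620 = 0.0519  (Nike)
  w_4 = 0.174204·3.0296 + -0.012056·18.4125 = 0.3058  (JPMorgan)
  w_5 = 0.174204·2.7079 + -0.012056·18.8065 = 0.2450  (Oracle)
Σw_i=1.0000  μᵀw=0.1560
σ²=wᵀΣw=λ₁·μ_p+λ₂ = 0.174204·0.156 + -0.012056 = 0.015120 ≈ 0.0151


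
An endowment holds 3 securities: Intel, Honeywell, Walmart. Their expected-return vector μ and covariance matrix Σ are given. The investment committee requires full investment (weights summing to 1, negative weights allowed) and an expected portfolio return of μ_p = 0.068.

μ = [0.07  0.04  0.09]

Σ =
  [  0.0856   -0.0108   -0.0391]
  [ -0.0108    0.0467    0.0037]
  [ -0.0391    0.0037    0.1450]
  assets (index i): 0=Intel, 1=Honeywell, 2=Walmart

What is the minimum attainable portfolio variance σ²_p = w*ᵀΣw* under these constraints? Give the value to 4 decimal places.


0.0203

g=Σ⁻¹μ = [1.4001  1.1035  0.9701]
h=Σ⁻¹𝟙 = [20.2016  25.1580  11.7021]
a=μᵀg=0.229451  b=𝟙ᵀg=3.473618  c=𝟙ᵀh=57.061678  D=ac−b²=1.026830
λ₁=(c·0.068−b)/D = (57.061678·0.068−3.473618)/1.026830 = 0.395953
λ₂=(a−b·0.068)/D = (0.229451−3.473618·0.068)/1.026830 = -0.006579
w* = 0.395953·g + -0.006579·h:
  w_0 = 0.395953·1.4001 + -0.006579·20.2016 = 0.4215  (Intel)
  w_1 = 0.395953·1.1035 + -0.006579·25.1580 = 0.2714  (Honeywell)
  w_2 = 0.395953·0.9701 + -0.006579·11.7021 = 0.3071  (Walmart)
Σw_i=1.0000  μᵀw=0.0680
σ²=wᵀΣw=λ₁·μ_p+λ₂ = 0.395953·0.068 + -0.006579 = 0.020346 ≈ 0.0203


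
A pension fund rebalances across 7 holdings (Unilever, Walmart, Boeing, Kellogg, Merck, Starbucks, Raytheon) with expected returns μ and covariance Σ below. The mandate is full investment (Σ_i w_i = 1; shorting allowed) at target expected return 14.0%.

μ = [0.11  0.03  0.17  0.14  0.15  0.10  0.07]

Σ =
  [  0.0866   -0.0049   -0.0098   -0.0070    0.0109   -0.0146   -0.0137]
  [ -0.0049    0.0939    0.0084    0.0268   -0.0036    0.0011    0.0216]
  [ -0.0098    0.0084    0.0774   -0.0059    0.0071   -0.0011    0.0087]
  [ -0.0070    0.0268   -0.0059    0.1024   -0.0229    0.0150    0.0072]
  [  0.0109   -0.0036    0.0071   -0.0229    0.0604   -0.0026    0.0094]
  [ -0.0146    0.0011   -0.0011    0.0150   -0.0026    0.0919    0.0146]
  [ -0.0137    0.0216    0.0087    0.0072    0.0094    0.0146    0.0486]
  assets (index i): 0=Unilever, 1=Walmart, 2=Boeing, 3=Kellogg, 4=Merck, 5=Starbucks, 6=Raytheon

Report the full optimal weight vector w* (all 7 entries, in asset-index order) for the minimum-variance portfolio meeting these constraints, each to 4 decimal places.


0.1654  -0.0372  0.2290  0.2107  0.2638  0.1049  0.0634

u=Σ⁻¹μ = [1.6012  -0.4478  2.3201  2.1368  2.6653  1.0168  0.5379]
v=Σ⁻¹𝟙 = [16.0161  4.5337  12.5927  11.3960  15.1524  9.9938  13.2005]
a=μᵀu=1.395392  b=𝟙ᵀu=9.830247  c=𝟙ᵀv=82.885091  D=ac−b²=19.023406
λ₁=(c·0.140−b)/D = (82.885091·0.140−9.830247)/19.023406 = 0.093236
λ₂=(a−b·0.140)/D = (1.395392−9.830247·0.140)/19.023406 = 0.001007
w* = 0.093236·u + 0.001007·v:
  w_0 = 0.093236·1.6012 + 0.001007·16.0161 = 0.1654  (Unilever)
  w_1 = 0.093236·-0.4478 + 0.001007·4.5337 = -0.0372  (Walmart)
  w_2 = 0.093236·2.3201 + 0.001007·12.5927 = 0.2290  (Boeing)
  w_3 = 0.093236·2.1368 + 0.001007·11.3960 = 0.2107  (Kellogg)
  w_4 = 0.093236·2.6653 + 0.001007·15.1524 = 0.2638  (Merck)
  w_5 = 0.093236·1.0168 + 0.001007·9.9938 = 0.1049  (Starbucks)
  w_6 = 0.093236·0.5379 + 0.001007·13.2005 = 0.0634  (Raytheon)
Σw_i=1.0000  μᵀw=0.1400
σ²=wᵀΣw=λ₁·μ_p+λ₂ = 0.093236·0.140 + 0.001007 = 0.014060 ≈ 0.0141


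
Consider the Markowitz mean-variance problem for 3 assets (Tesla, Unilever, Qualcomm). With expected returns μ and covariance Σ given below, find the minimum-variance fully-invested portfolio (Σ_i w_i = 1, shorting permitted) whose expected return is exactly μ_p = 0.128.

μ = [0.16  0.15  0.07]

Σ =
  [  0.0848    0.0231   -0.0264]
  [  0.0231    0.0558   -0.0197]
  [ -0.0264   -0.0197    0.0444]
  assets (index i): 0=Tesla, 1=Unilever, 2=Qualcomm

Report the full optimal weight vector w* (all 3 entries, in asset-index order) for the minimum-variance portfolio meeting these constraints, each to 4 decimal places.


0.2929  0.3955  0.3116

g=Σ⁻¹μ = [2.3786  3.2719  4.4426]
h=Σ⁻¹𝟙 = [18.7690  26.1369  45.2792]
a=μᵀg=1.182345  b=𝟙ᵀg=10.093113  c=𝟙ᵀh=90.185072  D=ac−b²=4.758899
λ₁=(c·0.128−b)/D = (90.185072·0.128−10.093113)/4.758899 = 0.304813
λ₂=(a−b·0.128)/D = (1.182345−10.093113·0.128)/4.758899 = -0.023025
w* = 0.304813·g + -0.023025·h:
  w_0 = 0.304813·2.3786 + -0.023025·18.7690 = 0.2929  (Tesla)
  w_1 = 0.304813·3.2719 + -0.023025·26.1369 = 0.3955  (Unilever)
  w_2 = 0.304813·4.4426 + -0.023025·45.2792 = 0.3116  (Qualcomm)
Σw_i=1.0000  μᵀw=0.1280
σ²=wᵀΣw=λ₁·μ_p+λ₂ = 0.304813·0.128 + -0.023025 = 0.015991 ≈ 0.0160


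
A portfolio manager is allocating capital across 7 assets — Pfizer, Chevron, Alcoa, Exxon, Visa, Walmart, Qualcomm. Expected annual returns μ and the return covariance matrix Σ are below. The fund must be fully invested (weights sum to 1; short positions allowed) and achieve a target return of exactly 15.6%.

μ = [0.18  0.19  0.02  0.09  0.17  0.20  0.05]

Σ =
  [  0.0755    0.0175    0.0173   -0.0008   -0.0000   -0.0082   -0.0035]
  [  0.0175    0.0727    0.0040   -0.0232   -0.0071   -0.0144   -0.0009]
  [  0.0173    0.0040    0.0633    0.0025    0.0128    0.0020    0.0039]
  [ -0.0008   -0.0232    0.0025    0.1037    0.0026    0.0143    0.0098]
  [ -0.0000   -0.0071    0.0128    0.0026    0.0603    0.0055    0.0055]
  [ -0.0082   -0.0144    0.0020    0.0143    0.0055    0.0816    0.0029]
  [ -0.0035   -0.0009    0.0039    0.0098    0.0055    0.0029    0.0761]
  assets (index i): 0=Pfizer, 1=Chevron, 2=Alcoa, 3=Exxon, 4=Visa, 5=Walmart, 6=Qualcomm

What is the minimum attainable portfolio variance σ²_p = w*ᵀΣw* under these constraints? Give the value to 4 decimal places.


0.0123

x=Σ⁻¹μ = [2.2380  3.4012  -1.3079  1.1659  3.1499  2.8780  0.3797]
y=Σ⁻¹𝟙 = [9.1827  18.6236  7.6960  10.5366  14.5398  13.0765  10.4827]
a=μᵀx=2.257910  b=𝟙ᵀx=11.904782  c=𝟙ᵀy=84.137942  D=ac−b²=48.252039
λ₁=(c·0.156−b)/D = (84.137942·0.156−11.904782)/48.252039 = 0.025299
λ₂=(a−b·0.156)/D = (2.257910−11.904782·0.156)/48.252039 = 0.008306
w* = 0.025299·x + 0.008306·y:
  w_0 = 0.025299·2.2380 + 0.008306·9.1827 = 0.1329  (Pfizer)
  w_1 = 0.025299·3.4012 + 0.008306·18.6236 = 0.2407  (Chevron)
  w_2 = 0.025299·-1.3079 + 0.008306·7.6960 = 0.0308  (Alcoa)
  w_3 = 0.025299·1.1659 + 0.008306·10.5366 = 0.1170  (Exxon)
  w_4 = 0.025299·3.1499 + 0.008306·14.5398 = 0.2005  (Visa)
  w_5 = 0.025299·2.8780 + 0.008306·13.0765 = 0.1814  (Walmart)
  w_6 = 0.025299·0.3797 + 0.008306·10.4827 = 0.0967  (Qualcomm)
Σw_i=1.0000  μᵀw=0.1560
σ²=wᵀΣw=λ₁·μ_p+λ₂ = 0.025299·0.156 + 0.008306 = 0.012252 ≈ 0.0123


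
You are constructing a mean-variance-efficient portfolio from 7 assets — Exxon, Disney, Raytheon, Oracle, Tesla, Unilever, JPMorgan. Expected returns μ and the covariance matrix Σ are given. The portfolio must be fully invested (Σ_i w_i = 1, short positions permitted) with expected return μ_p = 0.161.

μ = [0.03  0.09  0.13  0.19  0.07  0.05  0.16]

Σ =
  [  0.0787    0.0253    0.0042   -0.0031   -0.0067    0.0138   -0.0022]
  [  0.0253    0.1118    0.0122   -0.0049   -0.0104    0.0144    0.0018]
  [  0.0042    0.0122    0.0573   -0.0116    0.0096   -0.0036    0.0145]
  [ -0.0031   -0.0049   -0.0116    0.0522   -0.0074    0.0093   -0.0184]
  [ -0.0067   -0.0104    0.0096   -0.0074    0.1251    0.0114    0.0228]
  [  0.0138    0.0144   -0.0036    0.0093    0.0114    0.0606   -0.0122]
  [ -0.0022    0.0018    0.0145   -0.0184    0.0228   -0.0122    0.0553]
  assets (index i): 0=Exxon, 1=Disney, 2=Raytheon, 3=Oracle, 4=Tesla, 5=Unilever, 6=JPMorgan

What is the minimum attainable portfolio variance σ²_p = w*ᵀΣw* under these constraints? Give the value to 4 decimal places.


p=Σ⁻¹μ = [0.2763  0.5637  2.2175  5.5899  -0.0891  0.8002  4.3777]
q=Σ⁻¹𝟙 = [10.2673  4.3738  15.6960  30.8963  3.4970  13.9204  26.1431]
a=μᵀp=2.143571  b=𝟙ᵀp=13.736136  c=𝟙ᵀq=104.793925  D=ac−b²=35.951832
λ₁=(c·0.161−b)/D = (104.793925·0.161−13.736136)/35.951832 = 0.087219
λ₂=(a−b·0.161)/D = (2.143571−13.736136·0.161)/35.951832 = -0.001890
w* = 0.087219·p + -0.001890·q:
  w_0 = 0.087219·0.2763 + -0.001890·10.2673 = 0.0047  (Exxon)
  w_1 = 0.087219·0.5637 + -0.001890·4.3738 = 0.0409  (Disney)
  w_2 = 0.087219·2.2175 + -0.001890·15.6960 = 0.1637  (Raytheon)
  w_3 = 0.087219·5.5899 + -0.001890·30.8963 = 0.4292  (Oracle)
  w_4 = 0.087219·-0.0891 + -0.001890·3.4970 = -0.0144  (Tesla)
  w_5 = 0.087219·0.8002 + -0.001890·13.9204 = 0.0435  (Unilever)
  w_6 = 0.087219·4.3777 + -0.001890·26.1431 = 0.3324  (JPMorgan)
Σw_i=1.0000  μᵀw=0.1610
σ²=wᵀΣw=λ₁·μ_p+λ₂ = 0.087219·0.161 + -0.001890 = 0.012152 ≈ 0.0122

0.0122


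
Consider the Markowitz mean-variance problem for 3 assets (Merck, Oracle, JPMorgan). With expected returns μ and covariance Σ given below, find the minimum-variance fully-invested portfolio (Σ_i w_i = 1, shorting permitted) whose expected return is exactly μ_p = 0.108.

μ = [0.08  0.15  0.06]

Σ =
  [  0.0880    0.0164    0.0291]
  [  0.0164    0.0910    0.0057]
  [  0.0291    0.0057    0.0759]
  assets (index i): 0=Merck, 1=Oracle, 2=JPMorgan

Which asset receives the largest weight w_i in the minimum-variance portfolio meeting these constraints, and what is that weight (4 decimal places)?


Oracle (0.4854)

p=Σ⁻¹μ = [0.4579  1.5345  0.4997]
q=Σ⁻¹𝟙 = [6.3186  9.2201  10.0603]
a=μᵀp=0.296793  b=𝟙ᵀp=2.492122  c=𝟙ᵀq=25.598986  D=ac−b²=1.386916
λ₁=(c·0.108−b)/D = (25.598986·0.108−2.492122)/1.386916 = 0.196528
λ₂=(a−b·0.108)/D = (0.296793−2.492122·0.108)/1.386916 = 0.019932
w* = 0.196528·p + 0.019932·q:
  w_0 = 0.196528·0.4579 + 0.019932·6.3186 = 0.2159  (Merck)
  w_1 = 0.196528·1.5345 + 0.019932·9.2201 = 0.4854  (Oracle)
  w_2 = 0.196528·0.4997 + 0.019932·10.0603 = 0.2987  (JPMorgan)
Σw_i=1.0000  μᵀw=0.1080
σ²=wᵀΣw=λ₁·μ_p+λ₂ = 0.196528·0.108 + 0.019932 = 0.041157 ≈ 0.0412


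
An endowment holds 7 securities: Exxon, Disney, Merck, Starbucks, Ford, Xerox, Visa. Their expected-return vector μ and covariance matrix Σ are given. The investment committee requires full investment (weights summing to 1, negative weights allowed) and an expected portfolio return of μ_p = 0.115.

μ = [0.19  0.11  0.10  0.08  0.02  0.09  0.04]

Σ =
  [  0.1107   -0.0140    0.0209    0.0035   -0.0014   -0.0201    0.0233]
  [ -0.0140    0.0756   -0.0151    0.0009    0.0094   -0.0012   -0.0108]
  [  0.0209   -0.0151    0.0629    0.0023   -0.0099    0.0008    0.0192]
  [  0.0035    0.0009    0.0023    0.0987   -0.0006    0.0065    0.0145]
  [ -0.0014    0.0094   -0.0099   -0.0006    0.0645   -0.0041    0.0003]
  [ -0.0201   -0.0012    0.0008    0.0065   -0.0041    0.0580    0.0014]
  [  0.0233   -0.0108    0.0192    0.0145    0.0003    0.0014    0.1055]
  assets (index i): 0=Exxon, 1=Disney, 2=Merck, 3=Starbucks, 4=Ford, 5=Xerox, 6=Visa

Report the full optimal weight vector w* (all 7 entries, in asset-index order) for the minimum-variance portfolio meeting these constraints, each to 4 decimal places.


u=Σ⁻¹μ = [2.1625  2.0878  1.4703  0.5705  0.4310  2.2969  -0.2624]
v=Σ⁻¹𝟙 = [10.9395  17.4403  17.2955  7.2311  17.2653  21.4593  4.3727]
a=μᵀu=1.038043  b=𝟙ᵀu=8.756520  c=𝟙ᵀv=96.003637  D=ac−b²=22.979299
λ₁=(c·0.115−b)/D = (96.003637·0.115−8.756520)/22.979299 = 0.099389
λ₂=(a−b·0.115)/D = (1.038043−8.756520·0.115)/22.979299 = 0.001351
w* = 0.099389·u + 0.001351·v:
  w_0 = 0.099389·2.1625 + 0.001351·10.9395 = 0.2297  (Exxon)
  w_1 = 0.099389·2.0878 + 0.001351·17.4403 = 0.2311  (Disney)
  w_2 = 0.099389·1.4703 + 0.001351·17.2955 = 0.1695  (Merck)
  w_3 = 0.099389·0.5705 + 0.001351·7.2311 = 0.0665  (Starbucks)
  w_4 = 0.099389·0.4310 + 0.001351·17.2653 = 0.0662  (Ford)
  w_5 = 0.099389·2.2969 + 0.001351·21.4593 = 0.2573  (Xerox)
  w_6 = 0.099389·-0.2624 + 0.001351·4.3727 = -0.0202  (Visa)
Σw_i=1.0000  μᵀw=0.1150
σ²=wᵀΣw=λ₁·μ_p+λ₂ = 0.099389·0.115 + 0.001351 = 0.012781 ≈ 0.0128

0.2297  0.2311  0.1695  0.0665  0.0662  0.2573  -0.0202
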